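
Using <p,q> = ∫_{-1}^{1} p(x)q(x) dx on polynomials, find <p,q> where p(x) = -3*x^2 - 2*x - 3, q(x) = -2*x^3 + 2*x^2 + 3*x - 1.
<p,q> = -4/5

Expand the product: p(x)·q(x) = 6*x^5 - 2*x^4 - 7*x^3 - 9*x^2 - 7*x + 3.
∫_{-1}^{1} of each monomial x^k gives [2/(k+1) if k even, 0 if k odd]. Integrating term-by-term (or equivalently evaluating the antiderivative F(x) = x^6 - 2*x^5/5 - 7*x^4/4 - 3*x^3 - 7*x^2/2 + 3*x at the endpoints):
  F(1) − F(−1) = -93/20 − (-77/20) = -4/5.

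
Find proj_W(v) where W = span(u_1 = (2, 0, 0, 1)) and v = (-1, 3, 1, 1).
proj_W(v) = (-2/5, 0, 0, -1/5)

Set up U = [u_1 | ... | u_1] ∈ R^(4×1). The projector onto W = col(U) is P = U (U^T U)^(-1) U^T.
Compute U^T U =
  [5],
and U^T v = (-1).
Solve U^T U · c = U^T v for the coefficients: c = (-1/5). The projection is proj_W(v) = U c.
Check: (v - proj_W(v)) · u_1 = 0  (should be 0).
Result: proj_W(v) = (-2/5, 0, 0, -1/5).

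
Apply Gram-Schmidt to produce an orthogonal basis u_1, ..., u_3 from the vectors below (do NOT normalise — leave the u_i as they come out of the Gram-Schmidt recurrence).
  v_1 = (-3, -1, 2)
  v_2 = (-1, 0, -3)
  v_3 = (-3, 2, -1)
Orthogonal basis:
  u_1 = (-3, -1, 2)
  u_2 = (-23/14, -3/14, -18/7)
  u_3 = (-90/131, 330/131, 30/131)

Apply the Gram-Schmidt recurrence
  u_1 = v_1
  u_i = v_i − Σ_{j<i} ((v_i · u_j) / (u_j · u_j)) · u_j.

Step by step this gives:
  u_1 = (-3, -1, 2)
  u_2 = (-23/14, -3/14, -18/7)
  u_3 = (-90/131, 330/131, 30/131)

Orthogonality check:
  u_2 · u_1 = 0 (should be 0)
  u_3 · u_1 = 0 (should be 0)
  u_3 · u_2 = 0 (should be 0)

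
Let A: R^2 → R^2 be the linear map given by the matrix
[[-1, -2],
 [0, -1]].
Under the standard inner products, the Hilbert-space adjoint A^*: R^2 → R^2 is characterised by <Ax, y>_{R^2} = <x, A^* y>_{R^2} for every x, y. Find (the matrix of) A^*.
A^* = A^T =
[[-1, 0],
 [-2, -1]]

For real matrices with standard dot products, the defining identity <Ax, y> = <x, A^* y> gives (Ax)^T y = x^T (A^*) y, i.e. x^T A^T y = x^T (A^*) y. Since this holds for all x, y, we must have A^* = A^T. Therefore
A^* =
[[-1, 0],
 [-2, -1]].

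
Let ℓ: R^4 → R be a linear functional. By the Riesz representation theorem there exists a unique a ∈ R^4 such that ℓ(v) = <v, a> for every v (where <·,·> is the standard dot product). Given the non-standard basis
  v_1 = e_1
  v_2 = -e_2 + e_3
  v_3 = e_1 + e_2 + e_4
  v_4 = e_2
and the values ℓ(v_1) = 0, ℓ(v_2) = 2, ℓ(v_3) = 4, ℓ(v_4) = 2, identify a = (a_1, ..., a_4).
a = (0, 2, 4, 2)

Write a = (a_1, ..., a_4) in the standard basis. For each basis vector v_i, ℓ(v_i) = <v_i, a> is a linear equation in the a_j's. Collect the n equations into a matrix system V a = ℓ, where row i of V is v_i (expressed in the standard basis). Since V is invertible (lower-triangular with 1s on the diagonal, up to permutation), solve by back-substitution:
  V =
[[1, 0, 0, 0],
 [0, -1, 1, 0],
 [1, 1, 0, 1],
 [0, 1, 0, 0]]
  V a = (0, 2, 4, 2)
Solving gives a = (0, 2, 4, 2).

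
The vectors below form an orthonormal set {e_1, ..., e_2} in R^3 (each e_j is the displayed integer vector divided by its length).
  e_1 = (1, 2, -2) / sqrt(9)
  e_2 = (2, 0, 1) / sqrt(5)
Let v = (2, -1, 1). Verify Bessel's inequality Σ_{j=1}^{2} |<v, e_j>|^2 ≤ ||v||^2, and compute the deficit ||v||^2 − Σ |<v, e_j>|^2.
Σ |<v, e_j>|^2 = 49/9; ||v||^2 = 6; deficit = 5/9

Write each e_j = u_j / sqrt(<u_j, u_j>) where u_j is the displayed integer vector. Then <v, e_j> = <v, u_j> / sqrt(<u_j, u_j>), so |<v, e_j>|^2 = <v, u_j>^2 / <u_j, u_j>.
Coefficients: <v, e_1> = -2/sqrt(9), <v, e_2> = 5/sqrt(5).
Square and sum: Σ |<v, e_j>|^2 = 49/9.
Compute ||v||^2 = v·v = 6.
Deficit = 6 − 49/9 = 5/9 ≥ 0, confirming Bessel's inequality. (The deficit equals ||v − Σ <v,e_j> e_j||^2, the squared distance from v to span{e_j}.)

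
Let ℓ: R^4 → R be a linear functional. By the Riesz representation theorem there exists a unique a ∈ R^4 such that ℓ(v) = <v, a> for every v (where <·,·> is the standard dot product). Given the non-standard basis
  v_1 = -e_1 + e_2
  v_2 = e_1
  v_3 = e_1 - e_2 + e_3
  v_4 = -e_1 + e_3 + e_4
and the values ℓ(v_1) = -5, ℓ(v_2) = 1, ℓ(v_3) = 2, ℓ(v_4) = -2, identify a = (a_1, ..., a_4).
a = (1, -4, -3, 2)

Write a = (a_1, ..., a_4) in the standard basis. For each basis vector v_i, ℓ(v_i) = <v_i, a> is a linear equation in the a_j's. Collect the n equations into a matrix system V a = ℓ, where row i of V is v_i (expressed in the standard basis). Since V is invertible (lower-triangular with 1s on the diagonal, up to permutation), solve by back-substitution:
  V =
[[-1, 1, 0, 0],
 [1, 0, 0, 0],
 [1, -1, 1, 0],
 [-1, 0, 1, 1]]
  V a = (-5, 1, 2, -2)
Solving gives a = (1, -4, -3, 2).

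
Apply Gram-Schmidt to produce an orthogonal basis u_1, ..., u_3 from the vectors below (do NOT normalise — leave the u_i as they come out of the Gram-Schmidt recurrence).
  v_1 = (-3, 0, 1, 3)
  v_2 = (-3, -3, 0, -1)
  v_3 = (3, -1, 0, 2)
Orthogonal basis:
  u_1 = (-3, 0, 1, 3)
  u_2 = (-39/19, -3, -6/19, -37/19)
  u_3 = (42/25, -727/325, 9/325, 543/325)

Apply the Gram-Schmidt recurrence
  u_1 = v_1
  u_i = v_i − Σ_{j<i} ((v_i · u_j) / (u_j · u_j)) · u_j.

Step by step this gives:
  u_1 = (-3, 0, 1, 3)
  u_2 = (-39/19, -3, -6/19, -37/19)
  u_3 = (42/25, -727/325, 9/325, 543/325)

Orthogonality check:
  u_2 · u_1 = 0 (should be 0)
  u_3 · u_1 = 0 (should be 0)
  u_3 · u_2 = 0 (should be 0)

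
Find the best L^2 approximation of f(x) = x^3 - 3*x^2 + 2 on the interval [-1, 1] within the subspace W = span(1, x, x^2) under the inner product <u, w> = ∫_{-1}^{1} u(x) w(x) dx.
g(x) = -3*x^2 + 3*x/5 + 2

The best approximation g ∈ W is the orthogonal projection of f onto W. Writing g = a_0 + a_1 x + a_2 x^2, the coefficients solve the normal equations G · a = b where
  G_{ij} = <φ_i, φ_j> and b_i = <f, φ_i>, with φ_0 = 1, φ_1 = x, φ_2 = x^2.
G =
  [2, 0, 2/3]
  [0, 2/3, 0]
  [2/3, 0, 2/5],
b = (2, 2/5, 2/15).
Solving gives a_0 = 2, a_1 = 3/5, a_2 = -3, so
  g(x) = -3*x^2 + 3*x/5 + 2.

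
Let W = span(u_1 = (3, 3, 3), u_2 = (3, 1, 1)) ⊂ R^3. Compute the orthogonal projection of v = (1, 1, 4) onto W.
proj_W(v) = (1, 5/2, 5/2)

Set up U = [u_1 | ... | u_2] ∈ R^(3×2). The projector onto W = col(U) is P = U (U^T U)^(-1) U^T.
Compute U^T U =
  [27, 15]
  [15, 11],
and U^T v = (18, 8).
Solve U^T U · c = U^T v for the coefficients: c = (13/12, -3/4). The projection is proj_W(v) = U c.
Check: (v - proj_W(v)) · u_1 = 0  (should be 0).
Check: (v - proj_W(v)) · u_2 = 0  (should be 0).
Result: proj_W(v) = (1, 5/2, 5/2).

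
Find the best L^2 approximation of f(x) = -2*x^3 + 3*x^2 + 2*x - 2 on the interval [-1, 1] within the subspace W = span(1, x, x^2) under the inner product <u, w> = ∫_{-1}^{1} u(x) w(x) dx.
g(x) = 3*x^2 + 4*x/5 - 2

The best approximation g ∈ W is the orthogonal projection of f onto W. Writing g = a_0 + a_1 x + a_2 x^2, the coefficients solve the normal equations G · a = b where
  G_{ij} = <φ_i, φ_j> and b_i = <f, φ_i>, with φ_0 = 1, φ_1 = x, φ_2 = x^2.
G =
  [2, 0, 2/3]
  [0, 2/3, 0]
  [2/3, 0, 2/5],
b = (-2, 8/15, -2/15).
Solving gives a_0 = -2, a_1 = 4/5, a_2 = 3, so
  g(x) = 3*x^2 + 4*x/5 - 2.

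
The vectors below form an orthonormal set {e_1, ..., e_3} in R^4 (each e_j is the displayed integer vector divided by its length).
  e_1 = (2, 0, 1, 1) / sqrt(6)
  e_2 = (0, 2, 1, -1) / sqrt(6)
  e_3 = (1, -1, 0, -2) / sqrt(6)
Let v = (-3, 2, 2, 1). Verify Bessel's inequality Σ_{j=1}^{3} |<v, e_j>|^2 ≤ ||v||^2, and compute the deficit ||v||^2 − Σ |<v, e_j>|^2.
Σ |<v, e_j>|^2 = 83/6; ||v||^2 = 18; deficit = 25/6

Write each e_j = u_j / sqrt(<u_j, u_j>) where u_j is the displayed integer vector. Then <v, e_j> = <v, u_j> / sqrt(<u_j, u_j>), so |<v, e_j>|^2 = <v, u_j>^2 / <u_j, u_j>.
Coefficients: <v, e_1> = -3/sqrt(6), <v, e_2> = 5/sqrt(6), <v, e_3> = -7/sqrt(6).
Square and sum: Σ |<v, e_j>|^2 = 83/6.
Compute ||v||^2 = v·v = 18.
Deficit = 18 − 83/6 = 25/6 ≥ 0, confirming Bessel's inequality. (The deficit equals ||v − Σ <v,e_j> e_j||^2, the squared distance from v to span{e_j}.)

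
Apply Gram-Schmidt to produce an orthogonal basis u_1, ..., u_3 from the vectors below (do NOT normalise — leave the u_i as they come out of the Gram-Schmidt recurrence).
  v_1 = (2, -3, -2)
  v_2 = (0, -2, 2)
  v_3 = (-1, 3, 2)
Orthogonal basis:
  u_1 = (2, -3, -2)
  u_2 = (-4/17, -28/17, 38/17)
  u_3 = (25/33, 10/33, 10/33)

Apply the Gram-Schmidt recurrence
  u_1 = v_1
  u_i = v_i − Σ_{j<i} ((v_i · u_j) / (u_j · u_j)) · u_j.

Step by step this gives:
  u_1 = (2, -3, -2)
  u_2 = (-4/17, -28/17, 38/17)
  u_3 = (25/33, 10/33, 10/33)

Orthogonality check:
  u_2 · u_1 = 0 (should be 0)
  u_3 · u_1 = 0 (should be 0)
  u_3 · u_2 = 0 (should be 0)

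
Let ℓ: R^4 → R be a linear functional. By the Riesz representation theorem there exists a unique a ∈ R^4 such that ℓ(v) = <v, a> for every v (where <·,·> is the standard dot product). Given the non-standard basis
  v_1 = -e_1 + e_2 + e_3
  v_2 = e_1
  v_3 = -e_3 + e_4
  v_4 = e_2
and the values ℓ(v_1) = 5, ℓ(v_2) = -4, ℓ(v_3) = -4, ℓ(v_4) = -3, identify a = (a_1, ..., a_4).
a = (-4, -3, 4, 0)

Write a = (a_1, ..., a_4) in the standard basis. For each basis vector v_i, ℓ(v_i) = <v_i, a> is a linear equation in the a_j's. Collect the n equations into a matrix system V a = ℓ, where row i of V is v_i (expressed in the standard basis). Since V is invertible (lower-triangular with 1s on the diagonal, up to permutation), solve by back-substitution:
  V =
[[-1, 1, 1, 0],
 [1, 0, 0, 0],
 [0, 0, -1, 1],
 [0, 1, 0, 0]]
  V a = (5, -4, -4, -3)
Solving gives a = (-4, -3, 4, 0).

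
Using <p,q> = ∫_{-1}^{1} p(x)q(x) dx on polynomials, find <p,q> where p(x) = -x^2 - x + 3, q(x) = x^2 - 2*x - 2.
<p,q> = -116/15

Expand the product: p(x)·q(x) = -x^4 + x^3 + 7*x^2 - 4*x - 6.
∫_{-1}^{1} of each monomial x^k gives [2/(k+1) if k even, 0 if k odd]. Integrating term-by-term (or equivalently evaluating the antiderivative F(x) = -x^5/5 + x^4/4 + 7*x^3/3 - 2*x^2 - 6*x at the endpoints):
  F(1) − F(−1) = -337/60 − (127/60) = -116/15.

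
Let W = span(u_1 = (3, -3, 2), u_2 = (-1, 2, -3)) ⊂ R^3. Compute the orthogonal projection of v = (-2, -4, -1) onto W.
proj_W(v) = (39/83, -45/83, 40/83)

Set up U = [u_1 | ... | u_2] ∈ R^(3×2). The projector onto W = col(U) is P = U (U^T U)^(-1) U^T.
Compute U^T U =
  [22, -15]
  [-15, 14],
and U^T v = (4, -3).
Solve U^T U · c = U^T v for the coefficients: c = (11/83, -6/83). The projection is proj_W(v) = U c.
Check: (v - proj_W(v)) · u_1 = 0  (should be 0).
Check: (v - proj_W(v)) · u_2 = 0  (should be 0).
Result: proj_W(v) = (39/83, -45/83, 40/83).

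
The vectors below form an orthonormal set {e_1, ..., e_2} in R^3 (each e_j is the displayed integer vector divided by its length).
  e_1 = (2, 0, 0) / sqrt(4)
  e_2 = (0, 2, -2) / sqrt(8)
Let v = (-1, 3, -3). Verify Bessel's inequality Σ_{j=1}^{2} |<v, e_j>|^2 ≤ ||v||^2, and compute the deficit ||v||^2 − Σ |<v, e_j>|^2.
Σ |<v, e_j>|^2 = 19; ||v||^2 = 19; deficit = 0

Write each e_j = u_j / sqrt(<u_j, u_j>) where u_j is the displayed integer vector. Then <v, e_j> = <v, u_j> / sqrt(<u_j, u_j>), so |<v, e_j>|^2 = <v, u_j>^2 / <u_j, u_j>.
Coefficients: <v, e_1> = -2/sqrt(4), <v, e_2> = 12/sqrt(8).
Square and sum: Σ |<v, e_j>|^2 = 19.
Compute ||v||^2 = v·v = 19.
Deficit = 19 − 19 = 0 ≥ 0, confirming Bessel's inequality. (The deficit equals ||v − Σ <v,e_j> e_j||^2, the squared distance from v to span{e_j}.)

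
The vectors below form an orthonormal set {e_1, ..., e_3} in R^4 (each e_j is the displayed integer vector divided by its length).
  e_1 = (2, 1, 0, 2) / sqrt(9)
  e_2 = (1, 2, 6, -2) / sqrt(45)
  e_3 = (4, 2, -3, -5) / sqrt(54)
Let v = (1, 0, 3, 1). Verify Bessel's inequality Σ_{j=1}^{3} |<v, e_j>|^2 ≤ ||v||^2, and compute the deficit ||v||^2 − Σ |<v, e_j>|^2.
Σ |<v, e_j>|^2 = 1357/135; ||v||^2 = 11; deficit = 128/135

Write each e_j = u_j / sqrt(<u_j, u_j>) where u_j is the displayed integer vector. Then <v, e_j> = <v, u_j> / sqrt(<u_j, u_j>), so |<v, e_j>|^2 = <v, u_j>^2 / <u_j, u_j>.
Coefficients: <v, e_1> = 4/sqrt(9), <v, e_2> = 17/sqrt(45), <v, e_3> = -10/sqrt(54).
Square and sum: Σ |<v, e_j>|^2 = 1357/135.
Compute ||v||^2 = v·v = 11.
Deficit = 11 − 1357/135 = 128/135 ≥ 0, confirming Bessel's inequality. (The deficit equals ||v − Σ <v,e_j> e_j||^2, the squared distance from v to span{e_j}.)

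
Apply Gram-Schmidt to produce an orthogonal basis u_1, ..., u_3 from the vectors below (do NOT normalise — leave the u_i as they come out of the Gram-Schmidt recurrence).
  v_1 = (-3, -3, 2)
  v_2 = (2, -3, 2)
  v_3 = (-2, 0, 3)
Orthogonal basis:
  u_1 = (-3, -3, 2)
  u_2 = (65/22, -45/22, 15/11)
  u_3 = (0, 18/13, 27/13)

Apply the Gram-Schmidt recurrence
  u_1 = v_1
  u_i = v_i − Σ_{j<i} ((v_i · u_j) / (u_j · u_j)) · u_j.

Step by step this gives:
  u_1 = (-3, -3, 2)
  u_2 = (65/22, -45/22, 15/11)
  u_3 = (0, 18/13, 27/13)

Orthogonality check:
  u_2 · u_1 = 0 (should be 0)
  u_3 · u_1 = 0 (should be 0)
  u_3 · u_2 = 0 (should be 0)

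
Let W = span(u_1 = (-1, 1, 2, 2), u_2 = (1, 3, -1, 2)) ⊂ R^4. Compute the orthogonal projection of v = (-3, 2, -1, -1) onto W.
proj_W(v) = (9/134, 55/134, -1/67, 23/67)

Set up U = [u_1 | ... | u_2] ∈ R^(4×2). The projector onto W = col(U) is P = U (U^T U)^(-1) U^T.
Compute U^T U =
  [10, 4]
  [4, 15],
and U^T v = (1, 2).
Solve U^T U · c = U^T v for the coefficients: c = (7/134, 8/67). The projection is proj_W(v) = U c.
Check: (v - proj_W(v)) · u_1 = 0  (should be 0).
Check: (v - proj_W(v)) · u_2 = 0  (should be 0).
Result: proj_W(v) = (9/134, 55/134, -1/67, 23/67).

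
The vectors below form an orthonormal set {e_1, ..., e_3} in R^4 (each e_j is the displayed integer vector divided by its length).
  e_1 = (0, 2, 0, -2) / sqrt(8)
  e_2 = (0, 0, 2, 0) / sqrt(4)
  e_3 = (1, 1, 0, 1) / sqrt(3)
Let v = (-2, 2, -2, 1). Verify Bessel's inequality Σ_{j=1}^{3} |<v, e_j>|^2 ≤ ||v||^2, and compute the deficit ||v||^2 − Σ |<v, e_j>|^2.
Σ |<v, e_j>|^2 = 29/6; ||v||^2 = 13; deficit = 49/6

Write each e_j = u_j / sqrt(<u_j, u_j>) where u_j is the displayed integer vector. Then <v, e_j> = <v, u_j> / sqrt(<u_j, u_j>), so |<v, e_j>|^2 = <v, u_j>^2 / <u_j, u_j>.
Coefficients: <v, e_1> = 2/sqrt(8), <v, e_2> = -4/sqrt(4), <v, e_3> = 1/sqrt(3).
Square and sum: Σ |<v, e_j>|^2 = 29/6.
Compute ||v||^2 = v·v = 13.
Deficit = 13 − 29/6 = 49/6 ≥ 0, confirming Bessel's inequality. (The deficit equals ||v − Σ <v,e_j> e_j||^2, the squared distance from v to span{e_j}.)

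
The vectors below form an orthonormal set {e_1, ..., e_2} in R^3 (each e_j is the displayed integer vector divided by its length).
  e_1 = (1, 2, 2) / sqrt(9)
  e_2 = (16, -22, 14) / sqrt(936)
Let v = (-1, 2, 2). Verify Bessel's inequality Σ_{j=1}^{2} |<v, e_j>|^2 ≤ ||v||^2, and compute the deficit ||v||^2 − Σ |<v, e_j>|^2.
Σ |<v, e_j>|^2 = 85/13; ||v||^2 = 9; deficit = 32/13

Write each e_j = u_j / sqrt(<u_j, u_j>) where u_j is the displayed integer vector. Then <v, e_j> = <v, u_j> / sqrt(<u_j, u_j>), so |<v, e_j>|^2 = <v, u_j>^2 / <u_j, u_j>.
Coefficients: <v, e_1> = 7/sqrt(9), <v, e_2> = -32/sqrt(936).
Square and sum: Σ |<v, e_j>|^2 = 85/13.
Compute ||v||^2 = v·v = 9.
Deficit = 9 − 85/13 = 32/13 ≥ 0, confirming Bessel's inequality. (The deficit equals ||v − Σ <v,e_j> e_j||^2, the squared distance from v to span{e_j}.)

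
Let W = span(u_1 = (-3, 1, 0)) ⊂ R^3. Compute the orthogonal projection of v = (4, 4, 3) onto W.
proj_W(v) = (12/5, -4/5, 0)

Set up U = [u_1 | ... | u_1] ∈ R^(3×1). The projector onto W = col(U) is P = U (U^T U)^(-1) U^T.
Compute U^T U =
  [10],
and U^T v = (-8).
Solve U^T U · c = U^T v for the coefficients: c = (-4/5). The projection is proj_W(v) = U c.
Check: (v - proj_W(v)) · u_1 = 0  (should be 0).
Result: proj_W(v) = (12/5, -4/5, 0).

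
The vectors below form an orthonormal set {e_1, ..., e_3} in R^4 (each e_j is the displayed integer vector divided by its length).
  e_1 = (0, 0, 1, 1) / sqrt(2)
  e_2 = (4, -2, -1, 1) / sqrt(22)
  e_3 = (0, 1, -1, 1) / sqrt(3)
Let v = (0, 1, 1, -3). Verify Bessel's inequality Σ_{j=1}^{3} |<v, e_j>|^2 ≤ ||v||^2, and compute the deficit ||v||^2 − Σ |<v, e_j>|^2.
Σ |<v, e_j>|^2 = 73/11; ||v||^2 = 11; deficit = 48/11

Write each e_j = u_j / sqrt(<u_j, u_j>) where u_j is the displayed integer vector. Then <v, e_j> = <v, u_j> / sqrt(<u_j, u_j>), so |<v, e_j>|^2 = <v, u_j>^2 / <u_j, u_j>.
Coefficients: <v, e_1> = -2/sqrt(2), <v, e_2> = -6/sqrt(22), <v, e_3> = -3/sqrt(3).
Square and sum: Σ |<v, e_j>|^2 = 73/11.
Compute ||v||^2 = v·v = 11.
Deficit = 11 − 73/11 = 48/11 ≥ 0, confirming Bessel's inequality. (The deficit equals ||v − Σ <v,e_j> e_j||^2, the squared distance from v to span{e_j}.)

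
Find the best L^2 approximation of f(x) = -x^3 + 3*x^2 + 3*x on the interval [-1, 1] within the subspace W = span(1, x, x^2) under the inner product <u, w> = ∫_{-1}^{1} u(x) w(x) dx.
g(x) = 3*x^2 + 12*x/5

The best approximation g ∈ W is the orthogonal projection of f onto W. Writing g = a_0 + a_1 x + a_2 x^2, the coefficients solve the normal equations G · a = b where
  G_{ij} = <φ_i, φ_j> and b_i = <f, φ_i>, with φ_0 = 1, φ_1 = x, φ_2 = x^2.
G =
  [2, 0, 2/3]
  [0, 2/3, 0]
  [2/3, 0, 2/5],
b = (2, 8/5, 6/5).
Solving gives a_0 = 0, a_1 = 12/5, a_2 = 3, so
  g(x) = 3*x^2 + 12*x/5.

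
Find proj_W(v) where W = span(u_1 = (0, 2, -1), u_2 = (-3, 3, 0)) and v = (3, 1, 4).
proj_W(v) = (1, -1, 0)

Set up U = [u_1 | ... | u_2] ∈ R^(3×2). The projector onto W = col(U) is P = U (U^T U)^(-1) U^T.
Compute U^T U =
  [5, 6]
  [6, 18],
and U^T v = (-2, -6).
Solve U^T U · c = U^T v for the coefficients: c = (0, -1/3). The projection is proj_W(v) = U c.
Check: (v - proj_W(v)) · u_1 = 0  (should be 0).
Check: (v - proj_W(v)) · u_2 = 0  (should be 0).
Result: proj_W(v) = (1, -1, 0).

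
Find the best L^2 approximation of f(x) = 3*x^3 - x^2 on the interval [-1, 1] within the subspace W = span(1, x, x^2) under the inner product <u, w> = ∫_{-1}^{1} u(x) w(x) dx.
g(x) = -x^2 + 9*x/5

The best approximation g ∈ W is the orthogonal projection of f onto W. Writing g = a_0 + a_1 x + a_2 x^2, the coefficients solve the normal equations G · a = b where
  G_{ij} = <φ_i, φ_j> and b_i = <f, φ_i>, with φ_0 = 1, φ_1 = x, φ_2 = x^2.
G =
  [2, 0, 2/3]
  [0, 2/3, 0]
  [2/3, 0, 2/5],
b = (-2/3, 6/5, -2/5).
Solving gives a_0 = 0, a_1 = 9/5, a_2 = -1, so
  g(x) = -x^2 + 9*x/5.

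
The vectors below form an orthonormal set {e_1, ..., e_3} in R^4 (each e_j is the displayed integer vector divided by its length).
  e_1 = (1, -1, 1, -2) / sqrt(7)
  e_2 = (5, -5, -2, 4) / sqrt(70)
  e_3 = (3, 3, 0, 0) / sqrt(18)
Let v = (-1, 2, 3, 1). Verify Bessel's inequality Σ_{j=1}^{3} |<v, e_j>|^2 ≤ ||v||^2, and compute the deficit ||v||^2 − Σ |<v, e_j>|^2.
Σ |<v, e_j>|^2 = 26/5; ||v||^2 = 15; deficit = 49/5

Write each e_j = u_j / sqrt(<u_j, u_j>) where u_j is the displayed integer vector. Then <v, e_j> = <v, u_j> / sqrt(<u_j, u_j>), so |<v, e_j>|^2 = <v, u_j>^2 / <u_j, u_j>.
Coefficients: <v, e_1> = -2/sqrt(7), <v, e_2> = -17/sqrt(70), <v, e_3> = 3/sqrt(18).
Square and sum: Σ |<v, e_j>|^2 = 26/5.
Compute ||v||^2 = v·v = 15.
Deficit = 15 − 26/5 = 49/5 ≥ 0, confirming Bessel's inequality. (The deficit equals ||v − Σ <v,e_j> e_j||^2, the squared distance from v to span{e_j}.)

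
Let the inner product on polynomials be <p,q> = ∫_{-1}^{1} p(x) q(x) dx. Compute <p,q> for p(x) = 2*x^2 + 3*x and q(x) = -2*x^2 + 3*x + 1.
<p,q> = 86/15

Expand the product: p(x)·q(x) = -4*x^4 + 11*x^2 + 3*x.
∫_{-1}^{1} of each monomial x^k gives [2/(k+1) if k even, 0 if k odd]. Integrating term-by-term (or equivalently evaluating the antiderivative F(x) = -4*x^5/5 + 11*x^3/3 + 3*x^2/2 at the endpoints):
  F(1) − F(−1) = 131/30 − (-41/30) = 86/15.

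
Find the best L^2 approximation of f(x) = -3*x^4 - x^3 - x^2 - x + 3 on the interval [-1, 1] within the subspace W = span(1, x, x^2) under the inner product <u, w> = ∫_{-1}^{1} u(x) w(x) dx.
g(x) = -25*x^2/7 - 8*x/5 + 114/35

The best approximation g ∈ W is the orthogonal projection of f onto W. Writing g = a_0 + a_1 x + a_2 x^2, the coefficients solve the normal equations G · a = b where
  G_{ij} = <φ_i, φ_j> and b_i = <f, φ_i>, with φ_0 = 1, φ_1 = x, φ_2 = x^2.
G =
  [2, 0, 2/3]
  [0, 2/3, 0]
  [2/3, 0, 2/5],
b = (62/15, -16/15, 26/35).
Solving gives a_0 = 114/35, a_1 = -8/5, a_2 = -25/7, so
  g(x) = -25*x^2/7 - 8*x/5 + 114/35.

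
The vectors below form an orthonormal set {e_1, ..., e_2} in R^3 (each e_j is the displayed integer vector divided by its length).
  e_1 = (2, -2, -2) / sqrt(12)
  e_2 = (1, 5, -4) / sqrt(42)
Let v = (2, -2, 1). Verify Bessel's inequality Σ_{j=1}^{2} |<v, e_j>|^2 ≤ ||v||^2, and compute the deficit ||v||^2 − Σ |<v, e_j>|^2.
Σ |<v, e_j>|^2 = 45/7; ||v||^2 = 9; deficit = 18/7

Write each e_j = u_j / sqrt(<u_j, u_j>) where u_j is the displayed integer vector. Then <v, e_j> = <v, u_j> / sqrt(<u_j, u_j>), so |<v, e_j>|^2 = <v, u_j>^2 / <u_j, u_j>.
Coefficients: <v, e_1> = 6/sqrt(12), <v, e_2> = -12/sqrt(42).
Square and sum: Σ |<v, e_j>|^2 = 45/7.
Compute ||v||^2 = v·v = 9.
Deficit = 9 − 45/7 = 18/7 ≥ 0, confirming Bessel's inequality. (The deficit equals ||v − Σ <v,e_j> e_j||^2, the squared distance from v to span{e_j}.)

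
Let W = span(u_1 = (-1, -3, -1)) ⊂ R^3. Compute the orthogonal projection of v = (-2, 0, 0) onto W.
proj_W(v) = (-2/11, -6/11, -2/11)

Set up U = [u_1 | ... | u_1] ∈ R^(3×1). The projector onto W = col(U) is P = U (U^T U)^(-1) U^T.
Compute U^T U =
  [11],
and U^T v = (2).
Solve U^T U · c = U^T v for the coefficients: c = (2/11). The projection is proj_W(v) = U c.
Check: (v - proj_W(v)) · u_1 = 0  (should be 0).
Result: proj_W(v) = (-2/11, -6/11, -2/11).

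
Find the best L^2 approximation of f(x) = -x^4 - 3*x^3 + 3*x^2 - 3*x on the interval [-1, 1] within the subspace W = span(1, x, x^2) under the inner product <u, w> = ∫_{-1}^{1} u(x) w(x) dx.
g(x) = 15*x^2/7 - 24*x/5 + 3/35

The best approximation g ∈ W is the orthogonal projection of f onto W. Writing g = a_0 + a_1 x + a_2 x^2, the coefficients solve the normal equations G · a = b where
  G_{ij} = <φ_i, φ_j> and b_i = <f, φ_i>, with φ_0 = 1, φ_1 = x, φ_2 = x^2.
G =
  [2, 0, 2/3]
  [0, 2/3, 0]
  [2/3, 0, 2/5],
b = (8/5, -16/5, 32/35).
Solving gives a_0 = 3/35, a_1 = -24/5, a_2 = 15/7, so
  g(x) = 15*x^2/7 - 24*x/5 + 3/35.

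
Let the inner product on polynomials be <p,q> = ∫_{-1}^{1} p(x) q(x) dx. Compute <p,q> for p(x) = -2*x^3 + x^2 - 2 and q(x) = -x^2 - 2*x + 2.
<p,q> = -62/15

Expand the product: p(x)·q(x) = 2*x^5 + 3*x^4 - 6*x^3 + 4*x^2 + 4*x - 4.
∫_{-1}^{1} of each monomial x^k gives [2/(k+1) if k even, 0 if k odd]. Integrating term-by-term (or equivalently evaluating the antiderivative F(x) = x^6/3 + 3*x^5/5 - 3*x^4/2 + 4*x^3/3 + 2*x^2 - 4*x at the endpoints):
  F(1) − F(−1) = -37/30 − (29/10) = -62/15.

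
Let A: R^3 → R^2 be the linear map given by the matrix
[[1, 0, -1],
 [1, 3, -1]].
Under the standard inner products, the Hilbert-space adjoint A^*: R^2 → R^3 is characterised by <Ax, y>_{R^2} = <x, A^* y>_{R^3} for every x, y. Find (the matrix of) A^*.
A^* = A^T =
[[1, 1],
 [0, 3],
 [-1, -1]]

For real matrices with standard dot products, the defining identity <Ax, y> = <x, A^* y> gives (Ax)^T y = x^T (A^*) y, i.e. x^T A^T y = x^T (A^*) y. Since this holds for all x, y, we must have A^* = A^T. Therefore
A^* =
[[1, 1],
 [0, 3],
 [-1, -1]].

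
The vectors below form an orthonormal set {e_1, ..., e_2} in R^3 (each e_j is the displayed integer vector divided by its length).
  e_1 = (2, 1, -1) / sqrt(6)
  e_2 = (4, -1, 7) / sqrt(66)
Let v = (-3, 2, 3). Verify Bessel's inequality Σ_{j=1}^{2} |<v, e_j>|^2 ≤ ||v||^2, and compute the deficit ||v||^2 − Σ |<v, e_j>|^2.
Σ |<v, e_j>|^2 = 98/11; ||v||^2 = 22; deficit = 144/11

Write each e_j = u_j / sqrt(<u_j, u_j>) where u_j is the displayed integer vector. Then <v, e_j> = <v, u_j> / sqrt(<u_j, u_j>), so |<v, e_j>|^2 = <v, u_j>^2 / <u_j, u_j>.
Coefficients: <v, e_1> = -7/sqrt(6), <v, e_2> = 7/sqrt(66).
Square and sum: Σ |<v, e_j>|^2 = 98/11.
Compute ||v||^2 = v·v = 22.
Deficit = 22 − 98/11 = 144/11 ≥ 0, confirming Bessel's inequality. (The deficit equals ||v − Σ <v,e_j> e_j||^2, the squared distance from v to span{e_j}.)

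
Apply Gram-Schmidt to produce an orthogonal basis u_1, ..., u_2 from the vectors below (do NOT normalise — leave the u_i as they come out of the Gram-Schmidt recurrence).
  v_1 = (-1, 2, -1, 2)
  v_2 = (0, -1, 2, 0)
Orthogonal basis:
  u_1 = (-1, 2, -1, 2)
  u_2 = (-2/5, -1/5, 8/5, 4/5)

Apply the Gram-Schmidt recurrence
  u_1 = v_1
  u_i = v_i − Σ_{j<i} ((v_i · u_j) / (u_j · u_j)) · u_j.

Step by step this gives:
  u_1 = (-1, 2, -1, 2)
  u_2 = (-2/5, -1/5, 8/5, 4/5)

Orthogonality check:
  u_2 · u_1 = 0 (should be 0)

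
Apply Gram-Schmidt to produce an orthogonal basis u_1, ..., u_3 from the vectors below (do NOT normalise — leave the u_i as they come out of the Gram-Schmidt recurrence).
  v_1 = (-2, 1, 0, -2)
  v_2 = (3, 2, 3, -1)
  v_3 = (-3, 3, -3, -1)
Orthogonal basis:
  u_1 = (-2, 1, 0, -2)
  u_2 = (23/9, 20/9, 3, -13/9)
  u_3 = (12/29, 76/29, -54/29, 26/29)

Apply the Gram-Schmidt recurrence
  u_1 = v_1
  u_i = v_i − Σ_{j<i} ((v_i · u_j) / (u_j · u_j)) · u_j.

Step by step this gives:
  u_1 = (-2, 1, 0, -2)
  u_2 = (23/9, 20/9, 3, -13/9)
  u_3 = (12/29, 76/29, -54/29, 26/29)

Orthogonality check:
  u_2 · u_1 = 0 (should be 0)
  u_3 · u_1 = 0 (should be 0)
  u_3 · u_2 = 0 (should be 0)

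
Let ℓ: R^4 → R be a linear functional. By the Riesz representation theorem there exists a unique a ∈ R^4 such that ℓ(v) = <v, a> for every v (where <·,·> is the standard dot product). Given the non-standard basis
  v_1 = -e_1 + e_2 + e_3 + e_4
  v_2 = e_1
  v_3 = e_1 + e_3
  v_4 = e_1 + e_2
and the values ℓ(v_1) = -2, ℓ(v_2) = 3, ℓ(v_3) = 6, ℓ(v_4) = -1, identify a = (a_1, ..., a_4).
a = (3, -4, 3, 2)

Write a = (a_1, ..., a_4) in the standard basis. For each basis vector v_i, ℓ(v_i) = <v_i, a> is a linear equation in the a_j's. Collect the n equations into a matrix system V a = ℓ, where row i of V is v_i (expressed in the standard basis). Since V is invertible (lower-triangular with 1s on the diagonal, up to permutation), solve by back-substitution:
  V =
[[-1, 1, 1, 1],
 [1, 0, 0, 0],
 [1, 0, 1, 0],
 [1, 1, 0, 0]]
  V a = (-2, 3, 6, -1)
Solving gives a = (3, -4, 3, 2).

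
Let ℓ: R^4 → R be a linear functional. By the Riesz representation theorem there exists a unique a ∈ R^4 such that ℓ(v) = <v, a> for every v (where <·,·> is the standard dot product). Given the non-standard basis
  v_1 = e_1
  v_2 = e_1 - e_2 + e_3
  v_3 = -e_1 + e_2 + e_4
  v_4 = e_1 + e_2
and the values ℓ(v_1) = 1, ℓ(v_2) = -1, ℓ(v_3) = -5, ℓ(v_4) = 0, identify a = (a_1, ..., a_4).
a = (1, -1, -3, -3)

Write a = (a_1, ..., a_4) in the standard basis. For each basis vector v_i, ℓ(v_i) = <v_i, a> is a linear equation in the a_j's. Collect the n equations into a matrix system V a = ℓ, where row i of V is v_i (expressed in the standard basis). Since V is invertible (lower-triangular with 1s on the diagonal, up to permutation), solve by back-substitution:
  V =
[[1, 0, 0, 0],
 [1, -1, 1, 0],
 [-1, 1, 0, 1],
 [1, 1, 0, 0]]
  V a = (1, -1, -5, 0)
Solving gives a = (1, -1, -3, -3).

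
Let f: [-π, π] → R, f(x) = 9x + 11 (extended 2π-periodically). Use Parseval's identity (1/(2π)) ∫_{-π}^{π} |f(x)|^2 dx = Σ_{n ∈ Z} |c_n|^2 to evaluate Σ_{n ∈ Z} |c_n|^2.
Σ |c_n|^2 = 27π^2 + 121

Expand and integrate term by term over [-π, π]:
  ∫ (9x)^2 dx = 81·(2π^3/3); ∫ 2·9·(11)·x dx = 0 (odd integrand); ∫ 11^2 dx = 121·2π.
So (1/(2π)) ∫_{-π}^{π} (9x + 11)^2 dx = 81π^2/3 + 121 = 27π^2 + 121.
Parseval ⇒ Σ |c_n|^2 = 27π^2 + 121.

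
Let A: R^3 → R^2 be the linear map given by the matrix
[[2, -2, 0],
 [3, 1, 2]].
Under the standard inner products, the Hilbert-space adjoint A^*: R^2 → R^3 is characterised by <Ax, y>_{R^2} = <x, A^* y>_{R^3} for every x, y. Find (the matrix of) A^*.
A^* = A^T =
[[2, 3],
 [-2, 1],
 [0, 2]]

For real matrices with standard dot products, the defining identity <Ax, y> = <x, A^* y> gives (Ax)^T y = x^T (A^*) y, i.e. x^T A^T y = x^T (A^*) y. Since this holds for all x, y, we must have A^* = A^T. Therefore
A^* =
[[2, 3],
 [-2, 1],
 [0, 2]].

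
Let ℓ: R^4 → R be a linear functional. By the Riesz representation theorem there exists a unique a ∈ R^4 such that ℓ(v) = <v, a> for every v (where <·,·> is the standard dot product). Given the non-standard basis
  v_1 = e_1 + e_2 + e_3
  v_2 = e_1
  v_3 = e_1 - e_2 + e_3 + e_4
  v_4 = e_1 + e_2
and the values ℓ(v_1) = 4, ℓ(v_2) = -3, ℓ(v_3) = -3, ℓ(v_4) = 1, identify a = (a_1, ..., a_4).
a = (-3, 4, 3, 1)

Write a = (a_1, ..., a_4) in the standard basis. For each basis vector v_i, ℓ(v_i) = <v_i, a> is a linear equation in the a_j's. Collect the n equations into a matrix system V a = ℓ, where row i of V is v_i (expressed in the standard basis). Since V is invertible (lower-triangular with 1s on the diagonal, up to permutation), solve by back-substitution:
  V =
[[1, 1, 1, 0],
 [1, 0, 0, 0],
 [1, -1, 1, 1],
 [1, 1, 0, 0]]
  V a = (4, -3, -3, 1)
Solving gives a = (-3, 4, 3, 1).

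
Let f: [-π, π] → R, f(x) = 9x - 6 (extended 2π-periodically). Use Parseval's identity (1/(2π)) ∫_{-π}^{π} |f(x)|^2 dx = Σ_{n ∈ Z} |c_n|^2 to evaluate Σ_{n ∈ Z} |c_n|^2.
Σ |c_n|^2 = 27π^2 + 36

Expand and integrate term by term over [-π, π]:
  ∫ (9x)^2 dx = 81·(2π^3/3); ∫ 2·9·(-6)·x dx = 0 (odd integrand); ∫ (-6)^2 dx = 36·2π.
So (1/(2π)) ∫_{-π}^{π} (9x - 6)^2 dx = 81π^2/3 + 36 = 27π^2 + 36.
Parseval ⇒ Σ |c_n|^2 = 27π^2 + 36.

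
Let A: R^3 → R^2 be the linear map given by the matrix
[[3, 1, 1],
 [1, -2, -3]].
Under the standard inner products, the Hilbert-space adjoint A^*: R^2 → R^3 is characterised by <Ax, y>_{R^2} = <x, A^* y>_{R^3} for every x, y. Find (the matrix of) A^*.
A^* = A^T =
[[3, 1],
 [1, -2],
 [1, -3]]

For real matrices with standard dot products, the defining identity <Ax, y> = <x, A^* y> gives (Ax)^T y = x^T (A^*) y, i.e. x^T A^T y = x^T (A^*) y. Since this holds for all x, y, we must have A^* = A^T. Therefore
A^* =
[[3, 1],
 [1, -2],
 [1, -3]].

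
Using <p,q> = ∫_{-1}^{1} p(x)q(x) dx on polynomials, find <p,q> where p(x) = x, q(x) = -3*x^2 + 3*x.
<p,q> = 2

Expand the product: p(x)·q(x) = -3*x^3 + 3*x^2.
∫_{-1}^{1} of each monomial x^k gives [2/(k+1) if k even, 0 if k odd]. Integrating term-by-term (or equivalently evaluating the antiderivative F(x) = -3*x^4/4 + x^3 at the endpoints):
  F(1) − F(−1) = 1/4 − (-7/4) = 2.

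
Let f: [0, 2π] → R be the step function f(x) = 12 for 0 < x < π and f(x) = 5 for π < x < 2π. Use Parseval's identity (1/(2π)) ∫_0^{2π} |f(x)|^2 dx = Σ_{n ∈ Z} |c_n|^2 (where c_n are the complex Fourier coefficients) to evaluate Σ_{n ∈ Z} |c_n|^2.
Σ |c_n|^2 = 169/2

Parseval equates the L^2 energy of f (normalised by 1/(2π)) with the ℓ^2 sum of its Fourier coefficients: (1/(2π)) ∫_0^{2π} |f|^2 = Σ |c_n|^2.
Compute the left side: (1/(2π)) [∫_0^π 12^2 dx + ∫_π^{2π} 5^2 dx] = (1/(2π)) · (144π + 25π) = (144 + 25)/2 = 169/2.
So Σ_{n ∈ Z} |c_n|^2 = 169/2.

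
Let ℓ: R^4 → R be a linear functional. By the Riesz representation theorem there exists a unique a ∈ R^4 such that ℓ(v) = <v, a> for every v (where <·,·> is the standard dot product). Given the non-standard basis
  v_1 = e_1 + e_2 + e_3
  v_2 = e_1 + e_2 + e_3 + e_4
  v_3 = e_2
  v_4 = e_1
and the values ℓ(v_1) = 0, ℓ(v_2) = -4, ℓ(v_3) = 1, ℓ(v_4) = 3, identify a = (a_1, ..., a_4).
a = (3, 1, -4, -4)

Write a = (a_1, ..., a_4) in the standard basis. For each basis vector v_i, ℓ(v_i) = <v_i, a> is a linear equation in the a_j's. Collect the n equations into a matrix system V a = ℓ, where row i of V is v_i (expressed in the standard basis). Since V is invertible (lower-triangular with 1s on the diagonal, up to permutation), solve by back-substitution:
  V =
[[1, 1, 1, 0],
 [1, 1, 1, 1],
 [0, 1, 0, 0],
 [1, 0, 0, 0]]
  V a = (0, -4, 1, 3)
Solving gives a = (3, 1, -4, -4).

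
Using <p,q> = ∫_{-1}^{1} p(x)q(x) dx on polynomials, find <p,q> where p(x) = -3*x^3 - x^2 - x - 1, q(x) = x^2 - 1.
<p,q> = 8/5

Expand the product: p(x)·q(x) = -3*x^5 - x^4 + 2*x^3 + x + 1.
∫_{-1}^{1} of each monomial x^k gives [2/(k+1) if k even, 0 if k odd]. Integrating term-by-term (or equivalently evaluating the antiderivative F(x) = -x^6/2 - x^5/5 + x^4/2 + x^2/2 + x at the endpoints):
  F(1) − F(−1) = 13/10 − (-3/10) = 8/5.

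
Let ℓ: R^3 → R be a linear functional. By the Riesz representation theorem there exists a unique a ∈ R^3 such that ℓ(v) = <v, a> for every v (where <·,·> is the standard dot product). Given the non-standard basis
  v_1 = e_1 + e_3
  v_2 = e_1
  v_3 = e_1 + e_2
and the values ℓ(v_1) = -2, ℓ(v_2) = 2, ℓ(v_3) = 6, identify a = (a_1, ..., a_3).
a = (2, 4, -4)

Write a = (a_1, ..., a_3) in the standard basis. For each basis vector v_i, ℓ(v_i) = <v_i, a> is a linear equation in the a_j's. Collect the n equations into a matrix system V a = ℓ, where row i of V is v_i (expressed in the standard basis). Since V is invertible (lower-triangular with 1s on the diagonal, up to permutation), solve by back-substitution:
  V =
[[1, 0, 1],
 [1, 0, 0],
 [1, 1, 0]]
  V a = (-2, 2, 6)
Solving gives a = (2, 4, -4).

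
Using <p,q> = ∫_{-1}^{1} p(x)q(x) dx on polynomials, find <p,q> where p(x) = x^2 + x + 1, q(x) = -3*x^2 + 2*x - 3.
<p,q> = -148/15

Expand the product: p(x)·q(x) = -3*x^4 - x^3 - 4*x^2 - x - 3.
∫_{-1}^{1} of each monomial x^k gives [2/(k+1) if k even, 0 if k odd]. Integrating term-by-term (or equivalently evaluating the antiderivative F(x) = -3*x^5/5 - x^4/4 - 4*x^3/3 - x^2/2 - 3*x at the endpoints):
  F(1) − F(−1) = -341/60 − (251/60) = -148/15.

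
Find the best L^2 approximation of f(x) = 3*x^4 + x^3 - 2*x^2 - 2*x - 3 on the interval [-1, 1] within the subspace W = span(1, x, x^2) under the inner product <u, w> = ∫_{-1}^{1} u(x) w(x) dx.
g(x) = 4*x^2/7 - 7*x/5 - 114/35

The best approximation g ∈ W is the orthogonal projection of f onto W. Writing g = a_0 + a_1 x + a_2 x^2, the coefficients solve the normal equations G · a = b where
  G_{ij} = <φ_i, φ_j> and b_i = <f, φ_i>, with φ_0 = 1, φ_1 = x, φ_2 = x^2.
G =
  [2, 0, 2/3]
  [0, 2/3, 0]
  [2/3, 0, 2/5],
b = (-92/15, -14/15, -68/35).
Solving gives a_0 = -114/35, a_1 = -7/5, a_2 = 4/7, so
  g(x) = 4*x^2/7 - 7*x/5 - 114/35.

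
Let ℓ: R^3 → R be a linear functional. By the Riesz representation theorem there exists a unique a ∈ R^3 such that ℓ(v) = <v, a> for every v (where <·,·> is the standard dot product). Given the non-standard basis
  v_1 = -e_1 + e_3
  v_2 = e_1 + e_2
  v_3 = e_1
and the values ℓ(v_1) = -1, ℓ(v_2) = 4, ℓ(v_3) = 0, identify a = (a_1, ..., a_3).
a = (0, 4, -1)

Write a = (a_1, ..., a_3) in the standard basis. For each basis vector v_i, ℓ(v_i) = <v_i, a> is a linear equation in the a_j's. Collect the n equations into a matrix system V a = ℓ, where row i of V is v_i (expressed in the standard basis). Since V is invertible (lower-triangular with 1s on the diagonal, up to permutation), solve by back-substitution:
  V =
[[-1, 0, 1],
 [1, 1, 0],
 [1, 0, 0]]
  V a = (-1, 4, 0)
Solving gives a = (0, 4, -1).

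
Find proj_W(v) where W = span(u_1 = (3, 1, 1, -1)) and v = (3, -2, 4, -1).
proj_W(v) = (3, 1, 1, -1)

Set up U = [u_1 | ... | u_1] ∈ R^(4×1). The projector onto W = col(U) is P = U (U^T U)^(-1) U^T.
Compute U^T U =
  [12],
and U^T v = (12).
Solve U^T U · c = U^T v for the coefficients: c = (1). The projection is proj_W(v) = U c.
Check: (v - proj_W(v)) · u_1 = 0  (should be 0).
Result: proj_W(v) = (3, 1, 1, -1).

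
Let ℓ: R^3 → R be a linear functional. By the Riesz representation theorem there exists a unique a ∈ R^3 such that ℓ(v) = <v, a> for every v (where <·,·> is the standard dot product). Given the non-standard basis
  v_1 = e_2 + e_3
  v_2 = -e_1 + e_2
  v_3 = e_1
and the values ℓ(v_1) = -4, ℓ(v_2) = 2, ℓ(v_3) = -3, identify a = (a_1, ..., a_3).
a = (-3, -1, -3)

Write a = (a_1, ..., a_3) in the standard basis. For each basis vector v_i, ℓ(v_i) = <v_i, a> is a linear equation in the a_j's. Collect the n equations into a matrix system V a = ℓ, where row i of V is v_i (expressed in the standard basis). Since V is invertible (lower-triangular with 1s on the diagonal, up to permutation), solve by back-substitution:
  V =
[[0, 1, 1],
 [-1, 1, 0],
 [1, 0, 0]]
  V a = (-4, 2, -3)
Solving gives a = (-3, -1, -3).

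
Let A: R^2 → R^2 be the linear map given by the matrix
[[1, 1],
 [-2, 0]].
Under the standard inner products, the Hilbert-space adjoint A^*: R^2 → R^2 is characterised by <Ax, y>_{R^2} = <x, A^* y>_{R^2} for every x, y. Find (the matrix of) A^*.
A^* = A^T =
[[1, -2],
 [1, 0]]

For real matrices with standard dot products, the defining identity <Ax, y> = <x, A^* y> gives (Ax)^T y = x^T (A^*) y, i.e. x^T A^T y = x^T (A^*) y. Since this holds for all x, y, we must have A^* = A^T. Therefore
A^* =
[[1, -2],
 [1, 0]].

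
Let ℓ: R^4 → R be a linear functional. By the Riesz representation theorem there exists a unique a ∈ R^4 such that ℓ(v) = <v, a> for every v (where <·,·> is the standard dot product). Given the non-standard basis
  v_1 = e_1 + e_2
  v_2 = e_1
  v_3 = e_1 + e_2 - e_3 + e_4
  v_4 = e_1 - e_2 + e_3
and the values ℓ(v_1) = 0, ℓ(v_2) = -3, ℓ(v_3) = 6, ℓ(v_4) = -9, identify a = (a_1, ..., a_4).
a = (-3, 3, -3, 3)

Write a = (a_1, ..., a_4) in the standard basis. For each basis vector v_i, ℓ(v_i) = <v_i, a> is a linear equation in the a_j's. Collect the n equations into a matrix system V a = ℓ, where row i of V is v_i (expressed in the standard basis). Since V is invertible (lower-triangular with 1s on the diagonal, up to permutation), solve by back-substitution:
  V =
[[1, 1, 0, 0],
 [1, 0, 0, 0],
 [1, 1, -1, 1],
 [1, -1, 1, 0]]
  V a = (0, -3, 6, -9)
Solving gives a = (-3, 3, -3, 3).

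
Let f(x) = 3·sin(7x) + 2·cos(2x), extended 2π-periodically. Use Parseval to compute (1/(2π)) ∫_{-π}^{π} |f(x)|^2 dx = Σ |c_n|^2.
Σ |c_n|^2 = 13/2

Expand |f|^2 and use orthogonality of {sin(nx), cos(mx)} on [-π, π]:
  ∫_{-π}^{π} sin(nx)^2 dx = π, ∫ cos(mx)^2 dx = π, and cross terms integrate to 0.
So ∫_{-π}^{π} f(x)^2 dx = 3^2 · π + 2^2 · π = (9 + 4)π.
Divide by 2π: (9 + 4)/2 = 13/2.
By Parseval, this equals Σ |c_n|^2.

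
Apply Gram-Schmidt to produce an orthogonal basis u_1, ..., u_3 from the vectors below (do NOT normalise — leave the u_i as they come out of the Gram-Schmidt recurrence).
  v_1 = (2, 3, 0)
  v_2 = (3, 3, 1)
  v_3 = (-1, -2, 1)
Orthogonal basis:
  u_1 = (2, 3, 0)
  u_2 = (9/13, -6/13, 1)
  u_3 = (-3/11, 2/11, 3/11)

Apply the Gram-Schmidt recurrence
  u_1 = v_1
  u_i = v_i − Σ_{j<i} ((v_i · u_j) / (u_j · u_j)) · u_j.

Step by step this gives:
  u_1 = (2, 3, 0)
  u_2 = (9/13, -6/13, 1)
  u_3 = (-3/11, 2/11, 3/11)

Orthogonality check:
  u_2 · u_1 = 0 (should be 0)
  u_3 · u_1 = 0 (should be 0)
  u_3 · u_2 = 0 (should be 0)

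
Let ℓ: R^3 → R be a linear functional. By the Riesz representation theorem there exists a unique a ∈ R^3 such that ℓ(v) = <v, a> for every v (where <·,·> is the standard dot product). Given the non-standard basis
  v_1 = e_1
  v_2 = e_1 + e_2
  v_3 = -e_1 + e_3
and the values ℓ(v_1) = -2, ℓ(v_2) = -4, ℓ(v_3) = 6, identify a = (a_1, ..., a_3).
a = (-2, -2, 4)

Write a = (a_1, ..., a_3) in the standard basis. For each basis vector v_i, ℓ(v_i) = <v_i, a> is a linear equation in the a_j's. Collect the n equations into a matrix system V a = ℓ, where row i of V is v_i (expressed in the standard basis). Since V is invertible (lower-triangular with 1s on the diagonal, up to permutation), solve by back-substitution:
  V =
[[1, 0, 0],
 [1, 1, 0],
 [-1, 0, 1]]
  V a = (-2, -4, 6)
Solving gives a = (-2, -2, 4).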